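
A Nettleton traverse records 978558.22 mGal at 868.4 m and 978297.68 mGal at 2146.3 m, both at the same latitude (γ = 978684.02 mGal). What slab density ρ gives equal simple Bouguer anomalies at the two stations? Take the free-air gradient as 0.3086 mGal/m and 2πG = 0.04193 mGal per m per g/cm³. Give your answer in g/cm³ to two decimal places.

Δg_obs = 978297.68 − 978558.22 = -260.54 mGal over Δh = 2146.3 − 868.4 = 1277.9 m
Equal Bouguer anomalies ⇒ Δg_obs + (0.3086 − 0.04193ρ)·Δh = 0
0.3086 − 0.04193ρ = −Δg_obs/Δh = 0.20388
ρ = (0.3086 − 0.20388) / 0.04193 = 2.50 g/cm³

2.50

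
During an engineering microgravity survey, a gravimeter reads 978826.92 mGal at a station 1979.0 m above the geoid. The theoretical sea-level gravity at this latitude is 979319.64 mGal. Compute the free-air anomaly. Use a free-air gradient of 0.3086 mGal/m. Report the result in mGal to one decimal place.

118.0

Free-air correction = 0.3086 × 1979.0 = 610.72 mGal
Free-air anomaly = 978826.92 − 979319.64 + (610.72) = 118.00 mGal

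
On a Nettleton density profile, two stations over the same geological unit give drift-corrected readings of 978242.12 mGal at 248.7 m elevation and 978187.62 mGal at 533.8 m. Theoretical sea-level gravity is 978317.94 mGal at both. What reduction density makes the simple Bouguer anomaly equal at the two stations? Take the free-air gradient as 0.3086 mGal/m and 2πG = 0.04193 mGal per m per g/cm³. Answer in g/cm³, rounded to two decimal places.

2.80

Δg_obs = 978187.62 − 978242.12 = -54.50 mGal over Δh = 533.8 − 248.7 = 285.1 m
Equal Bouguer anomalies ⇒ Δg_obs + (0.3086 − 0.04193ρ)·Δh = 0
0.3086 − 0.04193ρ = −Δg_obs/Δh = 0.19116
ρ = (0.3086 − 0.19116) / 0.04193 = 2.80 g/cm³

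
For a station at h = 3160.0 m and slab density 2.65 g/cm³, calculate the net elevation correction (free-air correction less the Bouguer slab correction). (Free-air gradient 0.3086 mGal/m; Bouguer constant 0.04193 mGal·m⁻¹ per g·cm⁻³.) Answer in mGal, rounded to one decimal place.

624.1

Combined gradient = 0.3086 − 0.04193 × 2.65 = 0.1974855 mGal/m
Combined elevation correction = 0.1974855 × 3160.0 = 624.1 mGal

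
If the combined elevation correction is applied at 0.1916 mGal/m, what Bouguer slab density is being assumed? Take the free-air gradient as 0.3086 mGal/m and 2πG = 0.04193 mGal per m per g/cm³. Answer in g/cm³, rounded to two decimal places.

2.79

0.1916 = 0.3086 − 0.04193 × ρ
ρ = (0.3086 − 0.1916) / 0.04193 = 2.79 g/cm³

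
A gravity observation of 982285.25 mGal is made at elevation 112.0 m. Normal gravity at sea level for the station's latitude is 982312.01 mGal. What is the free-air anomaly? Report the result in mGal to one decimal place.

Free-air correction = 0.3086 × 112.0 = 34.56 mGal
Free-air anomaly = 982285.25 − 982312.01 + (34.56) = 7.80 mGal

7.8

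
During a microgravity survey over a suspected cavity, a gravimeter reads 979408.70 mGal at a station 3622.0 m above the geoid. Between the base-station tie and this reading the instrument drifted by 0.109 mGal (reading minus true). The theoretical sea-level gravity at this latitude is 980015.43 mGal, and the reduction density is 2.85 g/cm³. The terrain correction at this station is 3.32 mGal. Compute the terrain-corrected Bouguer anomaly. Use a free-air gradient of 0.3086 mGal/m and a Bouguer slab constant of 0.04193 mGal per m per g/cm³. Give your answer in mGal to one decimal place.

Drift-corrected reading = 979408.70 − (0.109) = 979408.591 mGal
Free-air correction = 0.3086 × 3622.0 = 1117.75 mGal
Free-air anomaly = 979408.591 − 980015.43 + (1117.75) = 510.911 mGal
Bouguer slab correction = 0.04193 × 2.85 × 3622.0 = 432.83 mGal
Simple Bouguer anomaly = 510.911 − (432.83) = 78.081 mGal
Complete Bouguer anomaly = 78.081 + 3.32 = 81.401 mGal

81.4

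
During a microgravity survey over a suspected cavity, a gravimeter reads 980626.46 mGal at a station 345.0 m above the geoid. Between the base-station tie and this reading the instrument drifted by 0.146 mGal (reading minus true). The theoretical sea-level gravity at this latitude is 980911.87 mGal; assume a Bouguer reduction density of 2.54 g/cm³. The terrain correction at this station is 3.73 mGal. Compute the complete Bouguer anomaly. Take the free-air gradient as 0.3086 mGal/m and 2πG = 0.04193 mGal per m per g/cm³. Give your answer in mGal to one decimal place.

Drift-corrected reading = 980626.46 − (0.146) = 980626.314 mGal
Free-air correction = 0.3086 × 345.0 = 106.47 mGal
Free-air anomaly = 980626.314 − 980911.87 + (106.47) = -179.086 mGal
Bouguer slab correction = 0.04193 × 2.54 × 345.0 = 36.74 mGal
Simple Bouguer anomaly = -179.086 − (36.74) = -215.826 mGal
Complete Bouguer anomaly = -215.826 + 3.73 = -212.096 mGal

-212.1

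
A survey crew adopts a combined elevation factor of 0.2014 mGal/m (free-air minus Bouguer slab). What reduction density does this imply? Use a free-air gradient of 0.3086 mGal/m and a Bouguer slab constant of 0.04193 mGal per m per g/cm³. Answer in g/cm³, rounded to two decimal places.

0.2014 = 0.3086 − 0.04193 × ρ
ρ = (0.3086 − 0.2014) / 0.04193 = 2.56 g/cm³

2.56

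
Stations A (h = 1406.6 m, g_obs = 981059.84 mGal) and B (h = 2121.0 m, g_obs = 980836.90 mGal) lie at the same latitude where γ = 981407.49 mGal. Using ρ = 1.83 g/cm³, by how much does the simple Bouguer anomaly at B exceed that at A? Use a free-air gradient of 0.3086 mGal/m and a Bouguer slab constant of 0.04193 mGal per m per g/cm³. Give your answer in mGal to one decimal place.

-57.3

Δg_SB(A) = 981059.84 − 981407.49 + 0.3086×1406.6 − 0.04193×1.83×1406.6 = -21.50 mGal
Δg_SB(B) = 980836.90 − 981407.49 + 0.3086×2121.0 − 0.04193×1.83×2121.0 = -78.80 mGal
Difference = -78.80 − (-21.50) = -57.30 mGal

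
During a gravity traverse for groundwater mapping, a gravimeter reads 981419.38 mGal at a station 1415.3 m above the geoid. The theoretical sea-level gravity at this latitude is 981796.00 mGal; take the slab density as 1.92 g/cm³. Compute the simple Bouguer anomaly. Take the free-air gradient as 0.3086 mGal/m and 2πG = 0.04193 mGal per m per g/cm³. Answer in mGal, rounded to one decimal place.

-53.8

Free-air correction = 0.3086 × 1415.3 = 436.76 mGal
Free-air anomaly = 981419.38 − 981796.00 + (436.76) = 60.14 mGal
Bouguer slab correction = 0.04193 × 1.92 × 1415.3 = 113.94 mGal
Simple Bouguer anomaly = 60.14 − (113.94) = -53.80 mGal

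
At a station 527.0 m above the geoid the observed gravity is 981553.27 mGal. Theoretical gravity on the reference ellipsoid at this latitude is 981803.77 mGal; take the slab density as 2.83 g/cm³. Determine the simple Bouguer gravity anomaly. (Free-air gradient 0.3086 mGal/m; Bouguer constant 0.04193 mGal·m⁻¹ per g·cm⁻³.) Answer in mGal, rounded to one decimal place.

Free-air correction = 0.3086 × 527.0 = 162.63 mGal
Free-air anomaly = 981553.27 − 981803.77 + (162.63) = -87.87 mGal
Bouguer slab correction = 0.04193 × 2.83 × 527.0 = 62.53 mGal
Simple Bouguer anomaly = -87.87 − (62.53) = -150.40 mGal

-150.4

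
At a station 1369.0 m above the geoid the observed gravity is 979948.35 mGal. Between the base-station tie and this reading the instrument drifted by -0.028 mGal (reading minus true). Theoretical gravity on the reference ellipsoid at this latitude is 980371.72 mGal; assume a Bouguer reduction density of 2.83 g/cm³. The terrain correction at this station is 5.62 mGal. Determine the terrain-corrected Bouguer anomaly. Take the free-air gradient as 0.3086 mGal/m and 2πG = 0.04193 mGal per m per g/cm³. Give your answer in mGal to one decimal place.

-157.7

Drift-corrected reading = 979948.35 − (-0.028) = 979948.378 mGal
Free-air correction = 0.3086 × 1369.0 = 422.47 mGal
Free-air anomaly = 979948.378 − 980371.72 + (422.47) = -0.872 mGal
Bouguer slab correction = 0.04193 × 2.83 × 1369.0 = 162.45 mGal
Simple Bouguer anomaly = -0.872 − (162.45) = -163.322 mGal
Complete Bouguer anomaly = -163.322 + 5.62 = -157.702 mGal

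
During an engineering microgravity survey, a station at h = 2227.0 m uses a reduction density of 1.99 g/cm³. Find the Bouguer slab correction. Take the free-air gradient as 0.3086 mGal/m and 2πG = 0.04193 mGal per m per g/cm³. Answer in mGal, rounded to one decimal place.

185.8

Bouguer slab correction = 0.04193 × 1.99 × 2227.0 = 185.8 mGal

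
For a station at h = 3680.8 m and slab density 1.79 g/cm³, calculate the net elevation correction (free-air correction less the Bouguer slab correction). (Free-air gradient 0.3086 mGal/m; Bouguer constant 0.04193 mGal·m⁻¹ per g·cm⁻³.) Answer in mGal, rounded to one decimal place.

Combined gradient = 0.3086 − 0.04193 × 1.79 = 0.2335453 mGal/m
Combined elevation correction = 0.2335453 × 3680.8 = 859.6 mGal

859.6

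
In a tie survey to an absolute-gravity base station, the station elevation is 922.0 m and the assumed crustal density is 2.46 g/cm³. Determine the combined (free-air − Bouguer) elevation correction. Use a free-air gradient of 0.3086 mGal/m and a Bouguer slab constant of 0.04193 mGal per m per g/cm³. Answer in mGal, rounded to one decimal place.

189.4

Combined gradient = 0.3086 − 0.04193 × 2.46 = 0.2054522 mGal/m
Combined elevation correction = 0.2054522 × 922.0 = 189.4 mGal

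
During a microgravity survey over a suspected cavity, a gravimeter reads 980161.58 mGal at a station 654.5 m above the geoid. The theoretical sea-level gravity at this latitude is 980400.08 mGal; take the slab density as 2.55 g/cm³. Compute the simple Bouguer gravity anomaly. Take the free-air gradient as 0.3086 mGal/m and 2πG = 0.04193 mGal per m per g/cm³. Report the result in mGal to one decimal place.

-106.5

Free-air correction = 0.3086 × 654.5 = 201.98 mGal
Free-air anomaly = 980161.58 − 980400.08 + (201.98) = -36.52 mGal
Bouguer slab correction = 0.04193 × 2.55 × 654.5 = 69.98 mGal
Simple Bouguer anomaly = -36.52 − (69.98) = -106.50 mGal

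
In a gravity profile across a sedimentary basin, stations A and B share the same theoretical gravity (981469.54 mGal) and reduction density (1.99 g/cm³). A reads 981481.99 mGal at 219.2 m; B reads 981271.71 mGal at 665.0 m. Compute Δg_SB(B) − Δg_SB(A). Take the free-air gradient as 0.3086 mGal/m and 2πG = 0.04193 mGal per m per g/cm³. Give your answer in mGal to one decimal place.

-109.9

Δg_SB(A) = 981481.99 − 981469.54 + 0.3086×219.2 − 0.04193×1.99×219.2 = 61.80 mGal
Δg_SB(B) = 981271.71 − 981469.54 + 0.3086×665.0 − 0.04193×1.99×665.0 = -48.10 mGal
Difference = -48.10 − (61.80) = -109.90 mGal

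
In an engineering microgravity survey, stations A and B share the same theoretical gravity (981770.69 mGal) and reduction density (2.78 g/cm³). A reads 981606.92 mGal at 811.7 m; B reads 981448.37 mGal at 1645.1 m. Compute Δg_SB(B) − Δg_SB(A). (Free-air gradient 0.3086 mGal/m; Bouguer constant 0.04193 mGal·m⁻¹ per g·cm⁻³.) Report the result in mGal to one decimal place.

1.5

Δg_SB(A) = 981606.92 − 981770.69 + 0.3086×811.7 − 0.04193×2.78×811.7 = -7.90 mGal
Δg_SB(B) = 981448.37 − 981770.69 + 0.3086×1645.1 − 0.04193×2.78×1645.1 = -6.40 mGal
Difference = -6.40 − (-7.90) = 1.50 mGal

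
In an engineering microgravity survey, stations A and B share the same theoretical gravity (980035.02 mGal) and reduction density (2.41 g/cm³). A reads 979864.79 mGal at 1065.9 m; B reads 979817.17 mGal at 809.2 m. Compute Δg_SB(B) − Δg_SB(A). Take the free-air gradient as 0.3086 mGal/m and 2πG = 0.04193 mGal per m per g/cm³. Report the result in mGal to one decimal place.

-100.9

Δg_SB(A) = 979864.79 − 980035.02 + 0.3086×1065.9 − 0.04193×2.41×1065.9 = 51.00 mGal
Δg_SB(B) = 979817.17 − 980035.02 + 0.3086×809.2 − 0.04193×2.41×809.2 = -49.90 mGal
Difference = -49.90 − (51.00) = -100.90 mGal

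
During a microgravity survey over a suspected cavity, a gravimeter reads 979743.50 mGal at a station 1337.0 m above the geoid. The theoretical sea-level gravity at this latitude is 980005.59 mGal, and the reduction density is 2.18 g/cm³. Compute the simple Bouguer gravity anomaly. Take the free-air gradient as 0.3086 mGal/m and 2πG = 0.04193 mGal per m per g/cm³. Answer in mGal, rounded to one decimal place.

28.3

Free-air correction = 0.3086 × 1337.0 = 412.60 mGal
Free-air anomaly = 979743.50 − 980005.59 + (412.60) = 150.51 mGal
Bouguer slab correction = 0.04193 × 2.18 × 1337.0 = 122.21 mGal
Simple Bouguer anomaly = 150.51 − (122.21) = 28.30 mGal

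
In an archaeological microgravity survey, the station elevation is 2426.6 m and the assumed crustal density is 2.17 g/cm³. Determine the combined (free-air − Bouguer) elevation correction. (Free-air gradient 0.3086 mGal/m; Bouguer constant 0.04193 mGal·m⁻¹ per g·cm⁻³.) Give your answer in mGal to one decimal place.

Combined gradient = 0.3086 − 0.04193 × 2.17 = 0.2176119 mGal/m
Combined elevation correction = 0.2176119 × 2426.6 = 528.1 mGal

528.1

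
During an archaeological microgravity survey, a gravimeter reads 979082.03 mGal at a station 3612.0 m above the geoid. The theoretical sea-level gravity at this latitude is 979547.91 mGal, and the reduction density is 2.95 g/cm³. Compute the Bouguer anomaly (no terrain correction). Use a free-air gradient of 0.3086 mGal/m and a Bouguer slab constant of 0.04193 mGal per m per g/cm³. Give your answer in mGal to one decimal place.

202.0

Free-air correction = 0.3086 × 3612.0 = 1114.66 mGal
Free-air anomaly = 979082.03 − 979547.91 + (1114.66) = 648.78 mGal
Bouguer slab correction = 0.04193 × 2.95 × 3612.0 = 446.78 mGal
Simple Bouguer anomaly = 648.78 − (446.78) = 202.00 mGal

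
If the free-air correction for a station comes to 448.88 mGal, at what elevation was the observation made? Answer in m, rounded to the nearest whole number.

1455

h = 448.88 / 0.3086 = 1454.57 m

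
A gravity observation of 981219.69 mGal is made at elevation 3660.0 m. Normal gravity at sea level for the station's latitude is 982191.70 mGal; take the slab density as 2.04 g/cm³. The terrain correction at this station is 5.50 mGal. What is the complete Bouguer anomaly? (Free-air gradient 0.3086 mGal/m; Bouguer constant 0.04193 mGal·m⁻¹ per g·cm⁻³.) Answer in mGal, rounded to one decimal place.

Free-air correction = 0.3086 × 3660.0 = 1129.48 mGal
Free-air anomaly = 981219.69 − 982191.70 + (1129.48) = 157.47 mGal
Bouguer slab correction = 0.04193 × 2.04 × 3660.0 = 313.07 mGal
Simple Bouguer anomaly = 157.47 − (313.07) = -155.60 mGal
Complete Bouguer anomaly = -155.60 + 5.50 = -150.10 mGal

-150.1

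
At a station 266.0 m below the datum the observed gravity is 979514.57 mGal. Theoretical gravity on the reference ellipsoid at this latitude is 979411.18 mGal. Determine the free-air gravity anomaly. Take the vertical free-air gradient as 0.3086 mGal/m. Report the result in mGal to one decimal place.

21.3

Free-air correction = 0.3086 × -266.0 = -82.09 mGal
Free-air anomaly = 979514.57 − 979411.18 + (-82.09) = 21.30 mGal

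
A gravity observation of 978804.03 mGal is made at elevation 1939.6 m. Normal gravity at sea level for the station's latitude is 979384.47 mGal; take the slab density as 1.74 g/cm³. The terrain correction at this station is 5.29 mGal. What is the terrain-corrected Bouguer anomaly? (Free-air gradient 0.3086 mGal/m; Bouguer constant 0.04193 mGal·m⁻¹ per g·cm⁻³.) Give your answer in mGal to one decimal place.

-118.1

Free-air correction = 0.3086 × 1939.6 = 598.56 mGal
Free-air anomaly = 978804.03 − 979384.47 + (598.56) = 18.12 mGal
Bouguer slab correction = 0.04193 × 1.74 × 1939.6 = 141.51 mGal
Simple Bouguer anomaly = 18.12 − (141.51) = -123.39 mGal
Complete Bouguer anomaly = -123.39 + 5.29 = -118.10 mGal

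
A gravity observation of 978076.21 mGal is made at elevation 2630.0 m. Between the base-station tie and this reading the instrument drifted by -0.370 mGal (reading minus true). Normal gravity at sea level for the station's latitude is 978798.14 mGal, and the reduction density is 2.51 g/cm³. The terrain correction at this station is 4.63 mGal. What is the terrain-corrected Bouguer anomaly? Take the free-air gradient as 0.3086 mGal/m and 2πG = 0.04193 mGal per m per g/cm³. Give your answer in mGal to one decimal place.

Drift-corrected reading = 978076.21 − (-0.370) = 978076.580 mGal
Free-air correction = 0.3086 × 2630.0 = 811.62 mGal
Free-air anomaly = 978076.580 − 978798.14 + (811.62) = 90.060 mGal
Bouguer slab correction = 0.04193 × 2.51 × 2630.0 = 276.79 mGal
Simple Bouguer anomaly = 90.060 − (276.79) = -186.730 mGal
Complete Bouguer anomaly = -186.730 + 4.63 = -182.100 mGal

-182.1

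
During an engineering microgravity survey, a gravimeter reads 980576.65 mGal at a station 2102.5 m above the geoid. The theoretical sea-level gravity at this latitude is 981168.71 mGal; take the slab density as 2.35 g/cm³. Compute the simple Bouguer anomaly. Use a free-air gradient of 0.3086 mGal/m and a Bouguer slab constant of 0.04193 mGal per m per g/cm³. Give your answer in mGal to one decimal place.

-150.4

Free-air correction = 0.3086 × 2102.5 = 648.83 mGal
Free-air anomaly = 980576.65 − 981168.71 + (648.83) = 56.77 mGal
Bouguer slab correction = 0.04193 × 2.35 × 2102.5 = 207.17 mGal
Simple Bouguer anomaly = 56.77 − (207.17) = -150.40 mGal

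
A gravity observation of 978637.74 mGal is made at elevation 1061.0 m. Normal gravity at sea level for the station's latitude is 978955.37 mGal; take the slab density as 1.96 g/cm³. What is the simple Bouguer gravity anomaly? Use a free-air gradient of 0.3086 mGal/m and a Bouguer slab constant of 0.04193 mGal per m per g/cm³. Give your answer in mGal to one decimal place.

Free-air correction = 0.3086 × 1061.0 = 327.42 mGal
Free-air anomaly = 978637.74 − 978955.37 + (327.42) = 9.79 mGal
Bouguer slab correction = 0.04193 × 1.96 × 1061.0 = 87.20 mGal
Simple Bouguer anomaly = 9.79 − (87.20) = -77.41 mGal

-77.4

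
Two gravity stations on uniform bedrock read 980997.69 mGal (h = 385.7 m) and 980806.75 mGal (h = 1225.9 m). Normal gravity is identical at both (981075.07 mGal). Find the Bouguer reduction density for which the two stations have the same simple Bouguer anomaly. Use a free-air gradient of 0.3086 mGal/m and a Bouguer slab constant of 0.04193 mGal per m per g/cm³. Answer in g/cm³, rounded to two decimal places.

Δg_obs = 980806.75 − 980997.69 = -190.94 mGal over Δh = 1225.9 − 385.7 = 840.2 m
Equal Bouguer anomalies ⇒ Δg_obs + (0.3086 − 0.04193ρ)·Δh = 0
0.3086 − 0.04193ρ = −Δg_obs/Δh = 0.22726
ρ = (0.3086 − 0.22726) / 0.04193 = 1.94 g/cm³

1.94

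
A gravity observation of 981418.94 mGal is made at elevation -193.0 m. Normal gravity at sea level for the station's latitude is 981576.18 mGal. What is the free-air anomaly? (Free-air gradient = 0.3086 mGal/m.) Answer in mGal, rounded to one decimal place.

-216.8

Free-air correction = 0.3086 × -193.0 = -59.56 mGal
Free-air anomaly = 981418.94 − 981576.18 + (-59.56) = -216.80 mGal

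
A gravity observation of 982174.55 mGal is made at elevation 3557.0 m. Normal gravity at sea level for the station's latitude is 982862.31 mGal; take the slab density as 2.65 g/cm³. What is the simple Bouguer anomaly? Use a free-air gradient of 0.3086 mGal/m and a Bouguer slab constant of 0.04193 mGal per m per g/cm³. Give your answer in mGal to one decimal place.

14.7

Free-air correction = 0.3086 × 3557.0 = 1097.69 mGal
Free-air anomaly = 982174.55 − 982862.31 + (1097.69) = 409.93 mGal
Bouguer slab correction = 0.04193 × 2.65 × 3557.0 = 395.23 mGal
Simple Bouguer anomaly = 409.93 − (395.23) = 14.70 mGal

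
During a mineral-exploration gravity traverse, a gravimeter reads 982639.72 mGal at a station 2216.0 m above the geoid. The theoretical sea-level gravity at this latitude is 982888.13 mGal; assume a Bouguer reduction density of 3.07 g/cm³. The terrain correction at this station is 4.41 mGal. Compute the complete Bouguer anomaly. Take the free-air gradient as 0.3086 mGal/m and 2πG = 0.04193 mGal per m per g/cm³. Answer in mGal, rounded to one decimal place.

Free-air correction = 0.3086 × 2216.0 = 683.86 mGal
Free-air anomaly = 982639.72 − 982888.13 + (683.86) = 435.45 mGal
Bouguer slab correction = 0.04193 × 3.07 × 2216.0 = 285.25 mGal
Simple Bouguer anomaly = 435.45 − (285.25) = 150.20 mGal
Complete Bouguer anomaly = 150.20 + 4.41 = 154.61 mGal

154.6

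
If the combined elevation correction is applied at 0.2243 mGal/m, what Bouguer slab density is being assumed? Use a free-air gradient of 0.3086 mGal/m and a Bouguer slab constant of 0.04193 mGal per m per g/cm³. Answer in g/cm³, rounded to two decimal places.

0.2243 = 0.3086 − 0.04193 × ρ
ρ = (0.3086 − 0.2243) / 0.04193 = 2.01 g/cm³

2.01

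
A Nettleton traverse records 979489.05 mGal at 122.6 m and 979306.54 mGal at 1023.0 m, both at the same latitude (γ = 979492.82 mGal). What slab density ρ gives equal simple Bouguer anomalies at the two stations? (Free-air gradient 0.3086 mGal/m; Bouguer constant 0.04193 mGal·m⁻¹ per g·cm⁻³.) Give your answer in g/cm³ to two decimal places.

Δg_obs = 979306.54 − 979489.05 = -182.51 mGal over Δh = 1023.0 − 122.6 = 900.4 m
Equal Bouguer anomalies ⇒ Δg_obs + (0.3086 − 0.04193ρ)·Δh = 0
0.3086 − 0.04193ρ = −Δg_obs/Δh = 0.20270
ρ = (0.3086 − 0.20270) / 0.04193 = 2.53 g/cm³

2.53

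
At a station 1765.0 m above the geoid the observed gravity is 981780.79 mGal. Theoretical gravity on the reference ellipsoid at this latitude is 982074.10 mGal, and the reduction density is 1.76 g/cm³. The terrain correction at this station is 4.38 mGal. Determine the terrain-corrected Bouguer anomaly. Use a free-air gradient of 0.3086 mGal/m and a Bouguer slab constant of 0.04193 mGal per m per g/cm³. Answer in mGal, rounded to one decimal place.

Free-air correction = 0.3086 × 1765.0 = 544.68 mGal
Free-air anomaly = 981780.79 − 982074.10 + (544.68) = 251.37 mGal
Bouguer slab correction = 0.04193 × 1.76 × 1765.0 = 130.25 mGal
Simple Bouguer anomaly = 251.37 − (130.25) = 121.12 mGal
Complete Bouguer anomaly = 121.12 + 4.38 = 125.50 mGal

125.5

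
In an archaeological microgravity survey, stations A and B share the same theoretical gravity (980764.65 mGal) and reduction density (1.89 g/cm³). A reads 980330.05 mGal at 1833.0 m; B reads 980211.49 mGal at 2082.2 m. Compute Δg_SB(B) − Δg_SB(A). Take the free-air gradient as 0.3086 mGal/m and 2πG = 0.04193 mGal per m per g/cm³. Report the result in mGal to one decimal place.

-61.4

Δg_SB(A) = 980330.05 − 980764.65 + 0.3086×1833.0 − 0.04193×1.89×1833.0 = -14.20 mGal
Δg_SB(B) = 980211.49 − 980764.65 + 0.3086×2082.2 − 0.04193×1.89×2082.2 = -75.60 mGal
Difference = -75.60 − (-14.20) = -61.40 mGal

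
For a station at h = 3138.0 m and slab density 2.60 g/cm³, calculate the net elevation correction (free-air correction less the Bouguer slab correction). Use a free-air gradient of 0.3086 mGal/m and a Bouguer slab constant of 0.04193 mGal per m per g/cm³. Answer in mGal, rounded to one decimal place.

Combined gradient = 0.3086 − 0.04193 × 2.60 = 0.1995820 mGal/m
Combined elevation correction = 0.1995820 × 3138.0 = 626.3 mGal

626.3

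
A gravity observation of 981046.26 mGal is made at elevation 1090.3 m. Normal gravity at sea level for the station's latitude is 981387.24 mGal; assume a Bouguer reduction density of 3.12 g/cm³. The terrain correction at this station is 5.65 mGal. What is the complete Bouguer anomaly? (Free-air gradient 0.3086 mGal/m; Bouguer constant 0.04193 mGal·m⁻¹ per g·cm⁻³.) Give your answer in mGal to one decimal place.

Free-air correction = 0.3086 × 1090.3 = 336.47 mGal
Free-air anomaly = 981046.26 − 981387.24 + (336.47) = -4.51 mGal
Bouguer slab correction = 0.04193 × 3.12 × 1090.3 = 142.63 mGal
Simple Bouguer anomaly = -4.51 − (142.63) = -147.14 mGal
Complete Bouguer anomaly = -147.14 + 5.65 = -141.49 mGal

-141.5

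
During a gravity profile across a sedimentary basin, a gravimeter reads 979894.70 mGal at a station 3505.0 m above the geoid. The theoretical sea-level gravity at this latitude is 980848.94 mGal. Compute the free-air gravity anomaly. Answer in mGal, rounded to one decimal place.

127.4

Free-air correction = 0.3086 × 3505.0 = 1081.64 mGal
Free-air anomaly = 979894.70 − 980848.94 + (1081.64) = 127.40 mGal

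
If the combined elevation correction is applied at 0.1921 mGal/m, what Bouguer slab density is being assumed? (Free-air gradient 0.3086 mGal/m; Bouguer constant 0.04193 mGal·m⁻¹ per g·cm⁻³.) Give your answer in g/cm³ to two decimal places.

0.1921 = 0.3086 − 0.04193 × ρ
ρ = (0.3086 − 0.1921) / 0.04193 = 2.78 g/cm³

2.78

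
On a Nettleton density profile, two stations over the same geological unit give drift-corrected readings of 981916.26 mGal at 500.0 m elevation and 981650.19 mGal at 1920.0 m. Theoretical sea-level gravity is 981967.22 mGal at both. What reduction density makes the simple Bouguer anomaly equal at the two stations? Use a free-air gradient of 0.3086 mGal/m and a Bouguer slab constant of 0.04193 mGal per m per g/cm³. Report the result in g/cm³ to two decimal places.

2.89

Δg_obs = 981650.19 − 981916.26 = -266.07 mGal over Δh = 1920.0 − 500.0 = 1420.0 m
Equal Bouguer anomalies ⇒ Δg_obs + (0.3086 − 0.04193ρ)·Δh = 0
0.3086 − 0.04193ρ = −Δg_obs/Δh = 0.18737
ρ = (0.3086 − 0.18737) / 0.04193 = 2.89 g/cm³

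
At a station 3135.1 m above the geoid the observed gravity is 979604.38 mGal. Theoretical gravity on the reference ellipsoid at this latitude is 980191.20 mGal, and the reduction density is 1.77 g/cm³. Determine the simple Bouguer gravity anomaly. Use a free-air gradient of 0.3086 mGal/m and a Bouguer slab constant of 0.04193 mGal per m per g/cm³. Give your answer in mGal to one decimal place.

Free-air correction = 0.3086 × 3135.1 = 967.49 mGal
Free-air anomaly = 979604.38 − 980191.20 + (967.49) = 380.67 mGal
Bouguer slab correction = 0.04193 × 1.77 × 3135.1 = 232.67 mGal
Simple Bouguer anomaly = 380.67 − (232.67) = 148.00 mGal

148.0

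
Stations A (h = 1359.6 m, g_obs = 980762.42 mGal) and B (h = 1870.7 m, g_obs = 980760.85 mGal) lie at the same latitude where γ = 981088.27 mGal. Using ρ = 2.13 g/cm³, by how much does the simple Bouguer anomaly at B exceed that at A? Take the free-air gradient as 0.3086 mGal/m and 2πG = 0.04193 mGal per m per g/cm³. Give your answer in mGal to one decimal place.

110.5

Δg_SB(A) = 980762.42 − 981088.27 + 0.3086×1359.6 − 0.04193×2.13×1359.6 = -27.70 mGal
Δg_SB(B) = 980760.85 − 981088.27 + 0.3086×1870.7 − 0.04193×2.13×1870.7 = 82.80 mGal
Difference = 82.80 − (-27.70) = 110.50 mGal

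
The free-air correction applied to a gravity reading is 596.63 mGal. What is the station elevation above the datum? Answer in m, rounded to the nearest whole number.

h = 596.63 / 0.3086 = 1933.34 m

1933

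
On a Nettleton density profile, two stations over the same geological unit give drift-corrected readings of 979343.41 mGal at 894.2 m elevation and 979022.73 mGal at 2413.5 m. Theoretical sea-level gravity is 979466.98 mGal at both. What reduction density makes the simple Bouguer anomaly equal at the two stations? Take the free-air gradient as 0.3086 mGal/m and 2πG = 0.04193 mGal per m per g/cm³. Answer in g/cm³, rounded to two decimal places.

2.33

Δg_obs = 979022.73 − 979343.41 = -320.68 mGal over Δh = 2413.5 − 894.2 = 1519.3 m
Equal Bouguer anomalies ⇒ Δg_obs + (0.3086 − 0.04193ρ)·Δh = 0
0.3086 − 0.04193ρ = −Δg_obs/Δh = 0.21107
ρ = (0.3086 − 0.21107) / 0.04193 = 2.33 g/cm³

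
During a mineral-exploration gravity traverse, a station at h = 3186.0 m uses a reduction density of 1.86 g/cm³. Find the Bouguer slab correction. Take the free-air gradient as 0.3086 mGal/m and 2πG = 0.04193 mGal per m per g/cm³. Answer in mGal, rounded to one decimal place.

Bouguer slab correction = 0.04193 × 1.86 × 3186.0 = 248.5 mGal

248.5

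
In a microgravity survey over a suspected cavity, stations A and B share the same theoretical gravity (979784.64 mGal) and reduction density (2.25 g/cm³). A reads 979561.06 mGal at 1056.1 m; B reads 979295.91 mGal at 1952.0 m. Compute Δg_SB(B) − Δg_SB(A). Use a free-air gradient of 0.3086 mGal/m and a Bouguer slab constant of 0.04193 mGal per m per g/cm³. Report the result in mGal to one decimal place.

-73.2

Δg_SB(A) = 979561.06 − 979784.64 + 0.3086×1056.1 − 0.04193×2.25×1056.1 = 2.70 mGal
Δg_SB(B) = 979295.91 − 979784.64 + 0.3086×1952.0 − 0.04193×2.25×1952.0 = -70.50 mGal
Difference = -70.50 − (2.70) = -73.20 mGal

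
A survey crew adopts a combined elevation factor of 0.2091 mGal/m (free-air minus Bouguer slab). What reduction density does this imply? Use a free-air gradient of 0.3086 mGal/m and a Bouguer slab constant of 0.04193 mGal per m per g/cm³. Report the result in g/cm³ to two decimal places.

0.2091 = 0.3086 − 0.04193 × ρ
ρ = (0.3086 − 0.2091) / 0.04193 = 2.37 g/cm³

2.37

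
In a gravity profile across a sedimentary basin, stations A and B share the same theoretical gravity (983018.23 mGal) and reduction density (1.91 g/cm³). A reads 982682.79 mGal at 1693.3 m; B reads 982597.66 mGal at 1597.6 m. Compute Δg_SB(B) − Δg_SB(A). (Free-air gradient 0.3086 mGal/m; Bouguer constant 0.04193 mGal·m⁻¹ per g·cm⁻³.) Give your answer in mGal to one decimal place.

Δg_SB(A) = 982682.79 − 983018.23 + 0.3086×1693.3 − 0.04193×1.91×1693.3 = 51.50 mGal
Δg_SB(B) = 982597.66 − 983018.23 + 0.3086×1597.6 − 0.04193×1.91×1597.6 = -55.50 mGal
Difference = -55.50 − (51.50) = -107.00 mGal

-107.0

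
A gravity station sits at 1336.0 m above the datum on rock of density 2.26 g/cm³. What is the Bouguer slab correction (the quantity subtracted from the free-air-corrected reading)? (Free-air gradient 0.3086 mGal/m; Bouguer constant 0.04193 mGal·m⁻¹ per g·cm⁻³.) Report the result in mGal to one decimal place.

Bouguer slab correction = 0.04193 × 2.26 × 1336.0 = 126.6 mGal

126.6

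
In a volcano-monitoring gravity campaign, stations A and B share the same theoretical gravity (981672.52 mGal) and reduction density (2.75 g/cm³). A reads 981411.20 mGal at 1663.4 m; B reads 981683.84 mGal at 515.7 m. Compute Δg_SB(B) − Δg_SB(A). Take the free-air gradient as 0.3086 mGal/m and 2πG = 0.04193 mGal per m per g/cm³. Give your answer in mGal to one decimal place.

50.8

Δg_SB(A) = 981411.20 − 981672.52 + 0.3086×1663.4 − 0.04193×2.75×1663.4 = 60.20 mGal
Δg_SB(B) = 981683.84 − 981672.52 + 0.3086×515.7 − 0.04193×2.75×515.7 = 111.00 mGal
Difference = 111.00 − (60.20) = 50.80 mGal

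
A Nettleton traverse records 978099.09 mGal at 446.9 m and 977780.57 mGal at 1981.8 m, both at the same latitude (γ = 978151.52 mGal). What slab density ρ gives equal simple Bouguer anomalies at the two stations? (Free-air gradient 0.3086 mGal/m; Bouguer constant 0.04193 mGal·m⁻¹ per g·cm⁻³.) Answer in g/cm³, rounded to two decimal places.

Δg_obs = 977780.57 − 978099.09 = -318.52 mGal over Δh = 1981.8 − 446.9 = 1534.9 m
Equal Bouguer anomalies ⇒ Δg_obs + (0.3086 − 0.04193ρ)·Δh = 0
0.3086 − 0.04193ρ = −Δg_obs/Δh = 0.20752
ρ = (0.3086 − 0.20752) / 0.04193 = 2.41 g/cm³

2.41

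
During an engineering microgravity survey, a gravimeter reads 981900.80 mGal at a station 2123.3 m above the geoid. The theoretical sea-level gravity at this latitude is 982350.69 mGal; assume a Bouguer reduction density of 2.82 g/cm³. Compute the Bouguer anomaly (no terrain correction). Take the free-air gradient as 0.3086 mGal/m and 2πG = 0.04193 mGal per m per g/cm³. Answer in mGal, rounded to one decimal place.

-45.7

Free-air correction = 0.3086 × 2123.3 = 655.25 mGal
Free-air anomaly = 981900.80 − 982350.69 + (655.25) = 205.36 mGal
Bouguer slab correction = 0.04193 × 2.82 × 2123.3 = 251.06 mGal
Simple Bouguer anomaly = 205.36 − (251.06) = -45.70 mGal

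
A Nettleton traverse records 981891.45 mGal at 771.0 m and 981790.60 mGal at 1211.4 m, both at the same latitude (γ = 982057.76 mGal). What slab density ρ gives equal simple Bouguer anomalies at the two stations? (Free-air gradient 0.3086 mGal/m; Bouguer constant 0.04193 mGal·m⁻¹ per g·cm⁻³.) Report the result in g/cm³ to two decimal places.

Δg_obs = 981790.60 − 981891.45 = -100.85 mGal over Δh = 1211.4 − 771.0 = 440.4 m
Equal Bouguer anomalies ⇒ Δg_obs + (0.3086 − 0.04193ρ)·Δh = 0
0.3086 − 0.04193ρ = −Δg_obs/Δh = 0.22900
ρ = (0.3086 − 0.22900) / 0.04193 = 1.90 g/cm³

1.90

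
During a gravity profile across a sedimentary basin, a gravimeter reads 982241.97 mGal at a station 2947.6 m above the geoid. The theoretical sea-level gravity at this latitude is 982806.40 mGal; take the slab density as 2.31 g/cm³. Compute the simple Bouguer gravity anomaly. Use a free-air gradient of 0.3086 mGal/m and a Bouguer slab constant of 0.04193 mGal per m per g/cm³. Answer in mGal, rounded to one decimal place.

Free-air correction = 0.3086 × 2947.6 = 909.63 mGal
Free-air anomaly = 982241.97 − 982806.40 + (909.63) = 345.20 mGal
Bouguer slab correction = 0.04193 × 2.31 × 2947.6 = 285.50 mGal
Simple Bouguer anomaly = 345.20 − (285.50) = 59.70 mGal

59.7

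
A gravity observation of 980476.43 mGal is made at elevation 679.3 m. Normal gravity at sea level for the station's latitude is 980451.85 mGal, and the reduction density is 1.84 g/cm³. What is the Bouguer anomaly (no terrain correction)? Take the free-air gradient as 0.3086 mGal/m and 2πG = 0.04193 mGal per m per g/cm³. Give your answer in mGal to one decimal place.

181.8

Free-air correction = 0.3086 × 679.3 = 209.63 mGal
Free-air anomaly = 980476.43 − 980451.85 + (209.63) = 234.21 mGal
Bouguer slab correction = 0.04193 × 1.84 × 679.3 = 52.41 mGal
Simple Bouguer anomaly = 234.21 − (52.41) = 181.80 mGal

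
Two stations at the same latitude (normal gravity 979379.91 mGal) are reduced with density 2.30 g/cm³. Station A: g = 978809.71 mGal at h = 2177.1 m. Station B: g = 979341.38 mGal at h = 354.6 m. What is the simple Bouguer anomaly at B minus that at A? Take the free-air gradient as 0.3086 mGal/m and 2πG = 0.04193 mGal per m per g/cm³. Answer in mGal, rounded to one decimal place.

145.0

Δg_SB(A) = 978809.71 − 979379.91 + 0.3086×2177.1 − 0.04193×2.30×2177.1 = -108.30 mGal
Δg_SB(B) = 979341.38 − 979379.91 + 0.3086×354.6 − 0.04193×2.30×354.6 = 36.70 mGal
Difference = 36.70 − (-108.30) = 145.00 mGal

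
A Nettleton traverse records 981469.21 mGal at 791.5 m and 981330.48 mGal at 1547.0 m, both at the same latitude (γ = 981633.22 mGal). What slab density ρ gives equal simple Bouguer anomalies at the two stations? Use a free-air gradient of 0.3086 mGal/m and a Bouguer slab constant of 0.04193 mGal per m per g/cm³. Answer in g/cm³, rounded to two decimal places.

2.98

Δg_obs = 981330.48 − 981469.21 = -138.73 mGal over Δh = 1547.0 − 791.5 = 755.5 m
Equal Bouguer anomalies ⇒ Δg_obs + (0.3086 − 0.04193ρ)·Δh = 0
0.3086 − 0.04193ρ = −Δg_obs/Δh = 0.18363
ρ = (0.3086 − 0.18363) / 0.04193 = 2.98 g/cm³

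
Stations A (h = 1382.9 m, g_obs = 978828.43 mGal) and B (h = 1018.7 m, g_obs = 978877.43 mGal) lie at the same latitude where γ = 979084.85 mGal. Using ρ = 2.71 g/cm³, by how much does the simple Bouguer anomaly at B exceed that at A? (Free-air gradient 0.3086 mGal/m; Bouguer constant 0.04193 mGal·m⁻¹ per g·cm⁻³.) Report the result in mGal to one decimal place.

Δg_SB(A) = 978828.43 − 979084.85 + 0.3086×1382.9 − 0.04193×2.71×1382.9 = 13.20 mGal
Δg_SB(B) = 978877.43 − 979084.85 + 0.3086×1018.7 − 0.04193×2.71×1018.7 = -8.80 mGal
Difference = -8.80 − (13.20) = -22.00 mGal

-22.0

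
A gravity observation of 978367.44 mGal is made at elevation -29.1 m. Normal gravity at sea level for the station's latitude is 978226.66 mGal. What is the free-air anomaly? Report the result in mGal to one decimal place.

Free-air correction = 0.3086 × -29.1 = -8.98 mGal
Free-air anomaly = 978367.44 − 978226.66 + (-8.98) = 131.80 mGal

131.8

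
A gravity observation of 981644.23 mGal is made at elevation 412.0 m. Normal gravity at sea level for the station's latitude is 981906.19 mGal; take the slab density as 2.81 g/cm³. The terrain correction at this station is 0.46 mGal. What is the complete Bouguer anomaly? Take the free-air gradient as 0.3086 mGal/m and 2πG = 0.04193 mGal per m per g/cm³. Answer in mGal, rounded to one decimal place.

-182.9

Free-air correction = 0.3086 × 412.0 = 127.14 mGal
Free-air anomaly = 981644.23 − 981906.19 + (127.14) = -134.82 mGal
Bouguer slab correction = 0.04193 × 2.81 × 412.0 = 48.54 mGal
Simple Bouguer anomaly = -134.82 − (48.54) = -183.36 mGal
Complete Bouguer anomaly = -183.36 + 0.46 = -182.90 mGal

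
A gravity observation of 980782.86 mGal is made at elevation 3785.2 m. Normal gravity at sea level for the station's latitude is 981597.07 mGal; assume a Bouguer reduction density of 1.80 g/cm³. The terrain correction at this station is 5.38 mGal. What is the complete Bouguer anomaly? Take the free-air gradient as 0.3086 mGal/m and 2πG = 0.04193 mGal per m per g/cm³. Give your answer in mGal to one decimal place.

Free-air correction = 0.3086 × 3785.2 = 1168.11 mGal
Free-air anomaly = 980782.86 − 981597.07 + (1168.11) = 353.90 mGal
Bouguer slab correction = 0.04193 × 1.80 × 3785.2 = 285.68 mGal
Simple Bouguer anomaly = 353.90 − (285.68) = 68.22 mGal
Complete Bouguer anomaly = 68.22 + 5.38 = 73.60 mGal

73.6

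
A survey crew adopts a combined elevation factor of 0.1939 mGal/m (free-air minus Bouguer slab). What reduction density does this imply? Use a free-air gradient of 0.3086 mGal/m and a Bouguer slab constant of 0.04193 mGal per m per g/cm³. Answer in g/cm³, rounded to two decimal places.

2.74

0.1939 = 0.3086 − 0.04193 × ρ
ρ = (0.3086 − 0.1939) / 0.04193 = 2.74 g/cm³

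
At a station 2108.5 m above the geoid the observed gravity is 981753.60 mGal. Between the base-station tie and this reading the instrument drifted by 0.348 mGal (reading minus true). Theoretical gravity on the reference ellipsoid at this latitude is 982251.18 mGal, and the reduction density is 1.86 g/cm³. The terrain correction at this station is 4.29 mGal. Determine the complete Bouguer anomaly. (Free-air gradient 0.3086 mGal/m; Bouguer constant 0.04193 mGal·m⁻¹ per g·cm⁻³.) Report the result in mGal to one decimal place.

Drift-corrected reading = 981753.60 − (0.348) = 981753.252 mGal
Free-air correction = 0.3086 × 2108.5 = 650.68 mGal
Free-air anomaly = 981753.252 − 982251.18 + (650.68) = 152.752 mGal
Bouguer slab correction = 0.04193 × 1.86 × 2108.5 = 164.44 mGal
Simple Bouguer anomaly = 152.752 − (164.44) = -11.688 mGal
Complete Bouguer anomaly = -11.688 + 4.29 = -7.398 mGal

-7.4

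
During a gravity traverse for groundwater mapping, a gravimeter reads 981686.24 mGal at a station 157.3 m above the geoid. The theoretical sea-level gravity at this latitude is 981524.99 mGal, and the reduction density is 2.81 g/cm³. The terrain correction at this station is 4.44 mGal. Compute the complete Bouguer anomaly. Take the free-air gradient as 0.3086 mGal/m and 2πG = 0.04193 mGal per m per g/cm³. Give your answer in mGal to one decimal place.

Free-air correction = 0.3086 × 157.3 = 48.54 mGal
Free-air anomaly = 981686.24 − 981524.99 + (48.54) = 209.79 mGal
Bouguer slab correction = 0.04193 × 2.81 × 157.3 = 18.53 mGal
Simple Bouguer anomaly = 209.79 − (18.53) = 191.26 mGal
Complete Bouguer anomaly = 191.26 + 4.44 = 195.70 mGal

195.7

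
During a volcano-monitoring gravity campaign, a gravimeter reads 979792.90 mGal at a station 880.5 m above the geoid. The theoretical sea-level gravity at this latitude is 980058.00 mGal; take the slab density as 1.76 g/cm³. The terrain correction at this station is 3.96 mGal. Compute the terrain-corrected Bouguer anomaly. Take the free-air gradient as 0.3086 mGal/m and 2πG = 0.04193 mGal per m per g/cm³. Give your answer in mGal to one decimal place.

Free-air correction = 0.3086 × 880.5 = 271.72 mGal
Free-air anomaly = 979792.90 − 980058.00 + (271.72) = 6.62 mGal
Bouguer slab correction = 0.04193 × 1.76 × 880.5 = 64.98 mGal
Simple Bouguer anomaly = 6.62 − (64.98) = -58.36 mGal
Complete Bouguer anomaly = -58.36 + 3.96 = -54.40 mGal

-54.4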